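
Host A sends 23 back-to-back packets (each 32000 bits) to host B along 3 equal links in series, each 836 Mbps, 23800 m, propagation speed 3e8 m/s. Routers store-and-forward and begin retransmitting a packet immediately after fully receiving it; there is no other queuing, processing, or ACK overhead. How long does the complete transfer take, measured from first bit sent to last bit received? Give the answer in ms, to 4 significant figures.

1.195 ms

Per-hop transmission t_tx = L/R = 32000/836000000 = 0.0382775 ms.
Per-hop propagation t_prop = 23800/300000000 = 0.0793333 ms.
Pipeline fill: first packet needs 3·t_tx to clear all hops; remaining 22 packets each add one t_tx.
Total = (3+23-1)·t_tx + 3·t_prop = 25·0.0382775 + 3·0.0793333 = 1.195 ms.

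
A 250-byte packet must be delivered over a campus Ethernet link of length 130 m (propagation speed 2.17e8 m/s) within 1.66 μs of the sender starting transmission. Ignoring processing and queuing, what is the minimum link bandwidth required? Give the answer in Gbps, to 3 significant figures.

1.89 Gbps

L = 2000 bits.
Propagation delay = 130 / 217000000 = 0.599078 μs.
Transmission budget = 1.66 − 0.599078 = 1.06092 μs.
R ≥ L / t_tx = 2000 bits / 1.06092e-06 s = 1.89 Gbps.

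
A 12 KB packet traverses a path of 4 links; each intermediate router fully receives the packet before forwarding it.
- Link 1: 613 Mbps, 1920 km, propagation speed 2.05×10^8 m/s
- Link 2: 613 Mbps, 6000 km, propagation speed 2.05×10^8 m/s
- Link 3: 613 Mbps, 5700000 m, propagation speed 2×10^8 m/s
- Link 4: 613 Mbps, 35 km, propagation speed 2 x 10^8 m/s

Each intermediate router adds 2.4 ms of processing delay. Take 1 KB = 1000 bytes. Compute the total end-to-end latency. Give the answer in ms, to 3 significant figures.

75.1 ms

L = 96000 bits.
Transmission delay per hop = L/R = 96000/613000000 = 0.156607 ms; 4 hops → 0.626427 ms.
Propagation delays (d/s per hop): 9.36585, 29.2683, 28.5, 0.175 ms; sum = 67.3091 ms.
Processing at 3 router(s): 3 × 2.4 ms = 7.2 ms.
End-to-end = 75.1 ms.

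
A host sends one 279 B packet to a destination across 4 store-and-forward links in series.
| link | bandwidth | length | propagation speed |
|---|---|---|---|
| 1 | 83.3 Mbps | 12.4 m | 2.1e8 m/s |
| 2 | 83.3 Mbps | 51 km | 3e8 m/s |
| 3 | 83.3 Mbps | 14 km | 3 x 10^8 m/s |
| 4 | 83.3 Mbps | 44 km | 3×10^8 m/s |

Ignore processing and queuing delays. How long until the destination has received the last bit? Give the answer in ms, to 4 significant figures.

0.4706 ms

L = 279 × 8 = 2232 bits.
Transmission delay per hop = L/R = 2232/83300000 = 0.0267947 ms; 4 hops → 0.107179 ms.
Propagation delays (d/s per hop): 5.90476e-05, 0.17, 0.0466667, 0.146667 ms; sum = 0.363392 ms.
End-to-end = 0.4706 ms.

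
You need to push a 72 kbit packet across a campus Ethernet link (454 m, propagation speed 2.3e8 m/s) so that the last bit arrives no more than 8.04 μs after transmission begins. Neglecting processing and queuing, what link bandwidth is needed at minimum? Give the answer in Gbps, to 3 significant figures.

11.9 Gbps

Propagation delay = 454 / 2.3e+08 = 1.97391 μs.
Transmission budget = 8.04 − 1.97391 = 6.06609 μs.
R ≥ L / t_tx = 72000 bits / 6.06609e-06 s = 11.9 Gbps.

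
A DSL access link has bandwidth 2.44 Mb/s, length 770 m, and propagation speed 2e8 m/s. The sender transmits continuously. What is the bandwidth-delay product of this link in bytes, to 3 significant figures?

1.17 bytes

Propagation delay = 770 / 200000000 = 3.85e-06 s.
BDP = R × t_prop = 2440000 × 3.85e-06 = 9.394 bits.
In bytes: 9.394/8 = 1.17 bytes.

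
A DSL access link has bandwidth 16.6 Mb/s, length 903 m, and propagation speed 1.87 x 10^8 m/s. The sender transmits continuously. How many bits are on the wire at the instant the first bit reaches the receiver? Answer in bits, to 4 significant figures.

80.16 bits

Propagation delay = 903 / 187000000 = 4.82888e-06 s.
BDP = R × t_prop = 1.66e+07 × 4.82888e-06 = 80.1594 bits.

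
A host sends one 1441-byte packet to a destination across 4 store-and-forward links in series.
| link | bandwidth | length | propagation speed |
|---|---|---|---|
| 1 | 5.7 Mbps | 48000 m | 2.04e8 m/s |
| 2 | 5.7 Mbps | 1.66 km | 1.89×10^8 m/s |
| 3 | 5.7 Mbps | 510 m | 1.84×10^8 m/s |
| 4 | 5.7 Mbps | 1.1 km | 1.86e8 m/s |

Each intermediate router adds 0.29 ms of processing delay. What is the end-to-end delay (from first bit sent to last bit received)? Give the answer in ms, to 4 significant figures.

9.213 ms

L = 1441 × 8 = 11528 bits.
Transmission delay per hop = L/R = 11528/5700000 = 2.02246 ms; 4 hops → 8.08982 ms.
Propagation delays (d/s per hop): 0.235294, 0.00878307, 0.00277174, 0.00591398 ms; sum = 0.252763 ms.
Processing at 3 router(s): 3 × 0.29 ms = 0.87 ms.
End-to-end = 9.213 ms.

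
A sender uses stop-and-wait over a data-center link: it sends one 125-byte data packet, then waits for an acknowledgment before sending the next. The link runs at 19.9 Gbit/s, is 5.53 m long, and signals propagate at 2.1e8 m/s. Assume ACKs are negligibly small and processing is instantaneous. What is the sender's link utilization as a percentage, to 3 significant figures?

t_tx = L/R = 1000/19900000000 = 5.02513e-08 s.
t_prop = 5.53/210000000 = 2.63333e-08 s; RTT = 5.26667e-08 s.
Cycle = t_tx + RTT = 1.02918e-07 s.
Utilization = t_tx / cycle = 5.02513e-08/1.02918e-07 = 48.8 %.

48.8 %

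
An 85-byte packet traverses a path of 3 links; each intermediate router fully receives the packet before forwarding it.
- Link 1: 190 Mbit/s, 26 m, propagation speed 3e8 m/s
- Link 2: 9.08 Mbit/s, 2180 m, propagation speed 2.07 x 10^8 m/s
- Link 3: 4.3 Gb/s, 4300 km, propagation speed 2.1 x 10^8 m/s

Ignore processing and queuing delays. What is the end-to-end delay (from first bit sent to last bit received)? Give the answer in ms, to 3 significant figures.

L = 85 × 8 = 680 bits.
Transmission delays (L/R per hop): 0.00357895, 0.0748899, 0.00015814 ms; sum = 0.078627 ms.
Propagation delays (d/s per hop): 8.66667e-05, 0.0105314, 20.4762 ms; sum = 20.4868 ms.
End-to-end = 20.6 ms.

20.6 ms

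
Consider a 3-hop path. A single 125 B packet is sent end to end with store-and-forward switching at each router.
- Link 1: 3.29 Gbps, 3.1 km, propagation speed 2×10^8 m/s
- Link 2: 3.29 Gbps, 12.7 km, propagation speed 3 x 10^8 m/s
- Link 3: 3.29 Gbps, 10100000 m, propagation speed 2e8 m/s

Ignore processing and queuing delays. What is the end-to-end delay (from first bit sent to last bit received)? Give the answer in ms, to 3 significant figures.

L = 125 × 8 = 1000 bits.
Transmission delay per hop = L/R = 1000/3290000000 = 0.000303951 ms; 3 hops → 0.000911854 ms.
Propagation delays (d/s per hop): 0.0155, 0.0423333, 50.5 ms; sum = 50.5578 ms.
End-to-end = 50.6 ms.

50.6 ms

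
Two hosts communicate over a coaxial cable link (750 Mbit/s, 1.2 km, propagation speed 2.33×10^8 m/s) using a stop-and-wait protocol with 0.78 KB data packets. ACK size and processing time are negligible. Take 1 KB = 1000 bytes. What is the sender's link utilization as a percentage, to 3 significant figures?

44.7 %

t_tx = L/R = 6240/750000000 = 8.32e-06 s.
t_prop = 1200/233000000 = 5.15021e-06 s; RTT = 1.03004e-05 s.
Cycle = t_tx + RTT = 1.86204e-05 s.
Utilization = t_tx / cycle = 8.32e-06/1.86204e-05 = 44.7 %.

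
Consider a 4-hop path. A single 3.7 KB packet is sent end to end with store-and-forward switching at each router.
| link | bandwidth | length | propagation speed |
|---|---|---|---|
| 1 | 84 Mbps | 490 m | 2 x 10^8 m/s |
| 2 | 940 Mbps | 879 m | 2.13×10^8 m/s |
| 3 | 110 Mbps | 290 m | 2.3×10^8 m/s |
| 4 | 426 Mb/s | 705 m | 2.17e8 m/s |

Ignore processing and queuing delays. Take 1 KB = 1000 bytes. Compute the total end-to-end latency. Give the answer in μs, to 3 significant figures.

734 μs

L = 29600 bits.
Transmission delays (L/R per hop): 352.381, 31.4894, 269.091, 69.4836 μs; sum = 722.445 μs.
Propagation delays (d/s per hop): 2.45, 4.12676, 1.26087, 3.24885 μs; sum = 11.0865 μs.
End-to-end = 734 μs.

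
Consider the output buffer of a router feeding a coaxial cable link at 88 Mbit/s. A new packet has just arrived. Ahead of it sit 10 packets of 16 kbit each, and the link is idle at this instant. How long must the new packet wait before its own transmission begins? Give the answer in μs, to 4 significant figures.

1818 μs

Each queued packet: L/R = 16000/88000000 = 181.818 μs.
10 queued → 1818.18 μs.
Queuing delay = 1818 μs.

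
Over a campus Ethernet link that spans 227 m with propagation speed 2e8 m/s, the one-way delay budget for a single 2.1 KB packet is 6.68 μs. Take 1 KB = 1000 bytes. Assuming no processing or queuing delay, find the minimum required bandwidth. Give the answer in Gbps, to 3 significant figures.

L = 16800 bits.
Propagation delay = 227 / 200000000 = 1.135 μs.
Transmission budget = 6.68 − 1.135 = 5.545 μs.
R ≥ L / t_tx = 16800 bits / 5.545e-06 s = 3.03 Gbps.

3.03 Gbps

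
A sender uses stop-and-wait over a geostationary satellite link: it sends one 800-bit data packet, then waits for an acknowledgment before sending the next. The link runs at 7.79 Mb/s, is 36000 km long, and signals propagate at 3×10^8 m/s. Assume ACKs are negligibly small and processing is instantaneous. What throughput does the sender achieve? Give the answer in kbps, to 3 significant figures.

3.33 kbps

t_tx = L/R = 800/7790000 = 0.000102696 s.
t_prop = 36000000/300000000 = 0.12 s; RTT = 0.24 s.
Cycle = t_tx + RTT = 0.240103 s.
Throughput = L / cycle = 800 / 0.240103 = 3.33 kbps.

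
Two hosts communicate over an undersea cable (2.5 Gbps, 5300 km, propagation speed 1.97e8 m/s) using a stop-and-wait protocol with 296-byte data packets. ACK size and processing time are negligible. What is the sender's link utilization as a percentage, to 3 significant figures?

0.00176 %

t_tx = L/R = 2368/2500000000 = 9.472e-07 s.
t_prop = 5300000/197000000 = 0.0269036 s; RTT = 0.0538071 s.
Cycle = t_tx + RTT = 0.0538081 s.
Utilization = t_tx / cycle = 9.472e-07/0.0538081 = 0.00176 %.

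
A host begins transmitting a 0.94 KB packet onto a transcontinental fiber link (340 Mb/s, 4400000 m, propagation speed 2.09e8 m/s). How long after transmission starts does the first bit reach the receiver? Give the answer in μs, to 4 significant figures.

First bit experiences only propagation delay: d/s = 4400000/209000000 = 21050 μs.

21050 μs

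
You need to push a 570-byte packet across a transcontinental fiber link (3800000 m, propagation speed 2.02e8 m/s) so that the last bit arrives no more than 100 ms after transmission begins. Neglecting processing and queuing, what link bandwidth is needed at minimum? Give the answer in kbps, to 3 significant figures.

L = 4560 bits.
Propagation delay = 3800000 / 202000000 = 18.8119 ms.
Transmission budget = 100 − 18.8119 = 81.1881 ms.
R ≥ L / t_tx = 4560 bits / 0.0811881 s = 56.2 kbps.

56.2 kbps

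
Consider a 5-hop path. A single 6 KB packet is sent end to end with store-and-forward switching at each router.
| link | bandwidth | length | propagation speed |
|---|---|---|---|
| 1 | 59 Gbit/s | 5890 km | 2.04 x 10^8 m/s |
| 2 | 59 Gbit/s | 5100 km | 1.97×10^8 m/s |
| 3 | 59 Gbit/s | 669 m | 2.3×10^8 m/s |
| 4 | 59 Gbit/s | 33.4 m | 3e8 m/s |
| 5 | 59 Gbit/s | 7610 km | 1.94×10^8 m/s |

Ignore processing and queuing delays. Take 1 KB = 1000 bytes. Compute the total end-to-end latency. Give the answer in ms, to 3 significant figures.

L = 48000 bits.
Transmission delay per hop = L/R = 48000/59000000000 = 0.000813559 ms; 5 hops → 0.0040678 ms.
Propagation delays (d/s per hop): 28.8725, 25.8883, 0.0029087, 0.000111333, 39.2268 ms; sum = 93.9907 ms.
End-to-end = 94.0 ms.

94.0 ms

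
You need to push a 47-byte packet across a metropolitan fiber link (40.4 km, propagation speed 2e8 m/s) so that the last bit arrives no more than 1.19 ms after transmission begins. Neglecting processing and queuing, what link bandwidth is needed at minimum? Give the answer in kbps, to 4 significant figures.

380.6 kbps

L = 376 bits.
Propagation delay = 40400 / 200000000 = 0.202 ms.
Transmission budget = 1.19 − 0.202 = 0.988 ms.
R ≥ L / t_tx = 376 bits / 0.000988 s = 380.6 kbps.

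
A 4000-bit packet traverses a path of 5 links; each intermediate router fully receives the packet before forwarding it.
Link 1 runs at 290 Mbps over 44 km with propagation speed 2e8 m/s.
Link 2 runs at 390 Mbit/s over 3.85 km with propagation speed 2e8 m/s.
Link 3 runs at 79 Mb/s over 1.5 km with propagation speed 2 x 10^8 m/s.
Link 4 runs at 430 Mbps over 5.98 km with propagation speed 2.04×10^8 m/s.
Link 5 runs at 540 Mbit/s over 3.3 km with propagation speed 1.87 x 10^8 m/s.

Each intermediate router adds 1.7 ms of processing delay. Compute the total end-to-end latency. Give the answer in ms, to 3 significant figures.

7.19 ms

Transmission delays (L/R per hop): 0.0137931, 0.0102564, 0.0506329, 0.00930233, 0.00740741 ms; sum = 0.0913922 ms.
Propagation delays (d/s per hop): 0.22, 0.01925, 0.0075, 0.0293137, 0.0176471 ms; sum = 0.293711 ms.
Processing at 4 router(s): 4 × 1.7 ms = 6.8 ms.
End-to-end = 7.19 ms.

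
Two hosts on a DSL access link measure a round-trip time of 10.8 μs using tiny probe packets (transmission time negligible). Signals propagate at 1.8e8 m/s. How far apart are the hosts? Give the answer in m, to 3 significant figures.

One-way propagation = RTT/2 = 5.4 μs.
d = s × t = 180000000 × 5.4e-06 = 972 m.

972 m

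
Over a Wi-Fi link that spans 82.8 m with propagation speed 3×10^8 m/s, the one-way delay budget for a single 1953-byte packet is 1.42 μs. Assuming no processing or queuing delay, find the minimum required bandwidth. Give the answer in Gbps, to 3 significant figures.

L = 15624 bits.
Propagation delay = 82.8 / 300000000 = 0.276 μs.
Transmission budget = 1.42 − 0.276 = 1.144 μs.
R ≥ L / t_tx = 15624 bits / 1.144e-06 s = 13.7 Gbps.

13.7 Gbps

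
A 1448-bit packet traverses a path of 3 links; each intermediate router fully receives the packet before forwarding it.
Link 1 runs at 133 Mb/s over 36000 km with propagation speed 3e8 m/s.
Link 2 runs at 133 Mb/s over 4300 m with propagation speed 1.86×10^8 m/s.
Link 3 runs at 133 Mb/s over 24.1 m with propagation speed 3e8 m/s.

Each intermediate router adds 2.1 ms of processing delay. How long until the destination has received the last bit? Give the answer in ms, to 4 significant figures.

124.3 ms

Transmission delay per hop = L/R = 1448/133000000 = 0.0108872 ms; 3 hops → 0.0326617 ms.
Propagation delays (d/s per hop): 120, 0.0231183, 8.03333e-05 ms; sum = 120.023 ms.
Processing at 2 router(s): 2 × 2.1 ms = 4.2 ms.
End-to-end = 124.3 ms.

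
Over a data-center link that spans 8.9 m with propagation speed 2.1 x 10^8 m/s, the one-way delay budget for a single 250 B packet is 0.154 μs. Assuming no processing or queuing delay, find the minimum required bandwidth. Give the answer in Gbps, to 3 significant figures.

17.9 Gbps

L = 2000 bits.
Propagation delay = 8.9 / 210000000 = 0.042381 μs.
Transmission budget = 0.154 − 0.042381 = 0.111619 μs.
R ≥ L / t_tx = 2000 bits / 1.11619e-07 s = 17.9 Gbps.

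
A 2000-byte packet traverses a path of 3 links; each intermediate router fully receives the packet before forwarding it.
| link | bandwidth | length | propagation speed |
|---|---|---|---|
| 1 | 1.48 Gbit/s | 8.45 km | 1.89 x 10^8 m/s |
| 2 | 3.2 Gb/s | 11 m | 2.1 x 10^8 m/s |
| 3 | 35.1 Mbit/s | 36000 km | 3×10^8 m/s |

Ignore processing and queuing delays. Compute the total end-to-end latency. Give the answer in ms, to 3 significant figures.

121 ms

L = 2000 × 8 = 16000 bits.
Transmission delays (L/R per hop): 0.0108108, 0.005, 0.45584 ms; sum = 0.471651 ms.
Propagation delays (d/s per hop): 0.044709, 5.2381e-05, 120 ms; sum = 120.045 ms.
End-to-end = 121 ms.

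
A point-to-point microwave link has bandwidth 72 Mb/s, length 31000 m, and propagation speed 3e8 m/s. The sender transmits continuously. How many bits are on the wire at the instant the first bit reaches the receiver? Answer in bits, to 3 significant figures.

Propagation delay = 31000 / 300000000 = 0.000103333 s.
BDP = R × t_prop = 72000000 × 0.000103333 = 7440 bits.

7440 bits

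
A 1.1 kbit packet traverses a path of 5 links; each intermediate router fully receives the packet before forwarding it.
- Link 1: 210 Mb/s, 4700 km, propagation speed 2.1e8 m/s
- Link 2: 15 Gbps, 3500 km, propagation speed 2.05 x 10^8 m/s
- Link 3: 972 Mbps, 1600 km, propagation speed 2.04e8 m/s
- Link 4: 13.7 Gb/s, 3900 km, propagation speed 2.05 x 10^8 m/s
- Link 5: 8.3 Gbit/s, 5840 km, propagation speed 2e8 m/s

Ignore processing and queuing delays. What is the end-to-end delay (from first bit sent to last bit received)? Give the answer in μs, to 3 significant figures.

L = 1100 bits.
Transmission delays (L/R per hop): 5.2381, 0.0733333, 1.13169, 0.080292, 0.13253 μs; sum = 6.65594 μs.
Propagation delays (d/s per hop): 22381, 17073.2, 7843.14, 19024.4, 29200 μs; sum = 95521.7 μs.
End-to-end = 95500 μs.

95500 μs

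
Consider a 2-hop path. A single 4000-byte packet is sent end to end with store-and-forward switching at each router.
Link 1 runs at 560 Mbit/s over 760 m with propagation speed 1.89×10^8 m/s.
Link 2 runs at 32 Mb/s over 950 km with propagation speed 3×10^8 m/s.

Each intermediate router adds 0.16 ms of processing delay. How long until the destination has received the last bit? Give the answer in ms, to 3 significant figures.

4.39 ms

L = 4000 × 8 = 32000 bits.
Transmission delays (L/R per hop): 0.0571429, 1 ms; sum = 1.05714 ms.
Propagation delays (d/s per hop): 0.00402116, 3.16667 ms; sum = 3.17069 ms.
Processing at 1 router(s): 1 × 0.16 ms = 0.16 ms.
End-to-end = 4.39 ms.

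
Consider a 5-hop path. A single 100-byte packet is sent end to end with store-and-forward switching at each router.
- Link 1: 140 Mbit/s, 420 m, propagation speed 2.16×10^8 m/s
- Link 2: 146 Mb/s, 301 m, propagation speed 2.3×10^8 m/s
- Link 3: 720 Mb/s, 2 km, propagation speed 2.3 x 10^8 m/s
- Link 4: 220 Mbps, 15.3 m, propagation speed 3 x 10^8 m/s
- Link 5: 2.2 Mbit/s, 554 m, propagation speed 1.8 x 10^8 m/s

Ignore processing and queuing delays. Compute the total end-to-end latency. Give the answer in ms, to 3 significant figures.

L = 100 × 8 = 800 bits.
Transmission delays (L/R per hop): 0.00571429, 0.00547945, 0.00111111, 0.00363636, 0.363636 ms; sum = 0.379578 ms.
Propagation delays (d/s per hop): 0.00194444, 0.0013087, 0.00869565, 5.1e-05, 0.00307778 ms; sum = 0.0150776 ms.
End-to-end = 0.395 ms.

0.395 ms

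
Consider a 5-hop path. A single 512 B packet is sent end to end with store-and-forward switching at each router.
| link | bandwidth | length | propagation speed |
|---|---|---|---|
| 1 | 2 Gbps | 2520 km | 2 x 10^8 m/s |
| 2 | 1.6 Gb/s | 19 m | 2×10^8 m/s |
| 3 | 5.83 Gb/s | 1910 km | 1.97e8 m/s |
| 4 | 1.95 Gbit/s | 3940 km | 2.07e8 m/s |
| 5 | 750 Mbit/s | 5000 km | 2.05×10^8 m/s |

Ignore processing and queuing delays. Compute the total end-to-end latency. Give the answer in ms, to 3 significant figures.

L = 512 × 8 = 4096 bits.
Transmission delays (L/R per hop): 0.002048, 0.00256, 0.000702573, 0.00210051, 0.00546133 ms; sum = 0.0128724 ms.
Propagation delays (d/s per hop): 12.6, 9.5e-05, 9.69543, 19.0338, 24.3902 ms; sum = 65.7196 ms.
End-to-end = 65.7 ms.

65.7 ms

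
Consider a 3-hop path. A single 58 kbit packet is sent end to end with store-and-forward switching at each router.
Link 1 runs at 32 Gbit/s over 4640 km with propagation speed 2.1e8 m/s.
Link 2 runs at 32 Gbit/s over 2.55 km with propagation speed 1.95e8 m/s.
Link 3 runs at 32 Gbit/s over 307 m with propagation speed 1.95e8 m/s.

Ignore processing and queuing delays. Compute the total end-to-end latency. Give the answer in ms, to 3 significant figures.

22.1 ms

L = 58000 bits.
Transmission delay per hop = L/R = 58000/32000000000 = 0.0018125 ms; 3 hops → 0.0054375 ms.
Propagation delays (d/s per hop): 22.0952, 0.0130769, 0.00157436 ms; sum = 22.1099 ms.
End-to-end = 22.1 ms.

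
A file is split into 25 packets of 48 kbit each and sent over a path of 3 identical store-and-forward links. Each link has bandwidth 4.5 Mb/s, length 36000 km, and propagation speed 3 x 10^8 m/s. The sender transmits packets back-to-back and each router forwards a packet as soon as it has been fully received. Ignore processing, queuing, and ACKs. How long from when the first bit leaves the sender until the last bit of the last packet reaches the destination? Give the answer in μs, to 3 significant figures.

648000 μs

Per-hop transmission t_tx = L/R = 48000/4500000 = 10666.7 μs.
Per-hop propagation t_prop = 36000000/300000000 = 120000 μs.
Pipeline fill: first packet needs 3·t_tx to clear all hops; remaining 24 packets each add one t_tx.
Total = (3+25-1)·t_tx + 3·t_prop = 27·10666.7 + 3·120000 = 648000 μs.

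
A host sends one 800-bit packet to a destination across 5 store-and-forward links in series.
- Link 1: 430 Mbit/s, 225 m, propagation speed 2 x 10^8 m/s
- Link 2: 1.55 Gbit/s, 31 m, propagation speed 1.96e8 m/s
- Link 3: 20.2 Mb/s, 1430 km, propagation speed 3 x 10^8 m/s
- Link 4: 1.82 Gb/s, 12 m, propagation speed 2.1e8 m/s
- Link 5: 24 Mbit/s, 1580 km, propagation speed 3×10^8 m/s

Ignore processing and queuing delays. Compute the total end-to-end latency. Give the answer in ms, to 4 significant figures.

Transmission delays (L/R per hop): 0.00186047, 0.000516129, 0.039604, 0.00043956, 0.0333333 ms; sum = 0.0757534 ms.
Propagation delays (d/s per hop): 0.001125, 0.000158163, 4.76667, 5.71429e-05, 5.26667 ms; sum = 10.0347 ms.
End-to-end = 10.11 ms.

10.11 ms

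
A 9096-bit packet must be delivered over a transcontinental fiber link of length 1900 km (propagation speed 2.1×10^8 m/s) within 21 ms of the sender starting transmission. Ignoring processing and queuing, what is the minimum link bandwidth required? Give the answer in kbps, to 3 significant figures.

761 kbps

Propagation delay = 1900000 / 210000000 = 9.04762 ms.
Transmission budget = 21 − 9.04762 = 11.9524 ms.
R ≥ L / t_tx = 9096 bits / 0.0119524 s = 761 kbps.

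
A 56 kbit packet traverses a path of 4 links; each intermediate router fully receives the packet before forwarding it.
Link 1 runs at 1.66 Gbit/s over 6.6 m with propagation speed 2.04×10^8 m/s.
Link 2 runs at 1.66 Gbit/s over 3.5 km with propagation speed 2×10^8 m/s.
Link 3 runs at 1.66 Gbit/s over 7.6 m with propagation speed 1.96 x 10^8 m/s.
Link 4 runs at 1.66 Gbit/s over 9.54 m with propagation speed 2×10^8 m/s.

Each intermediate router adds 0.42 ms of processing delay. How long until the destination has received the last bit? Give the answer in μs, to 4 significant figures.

1413 μs

L = 56000 bits.
Transmission delay per hop = L/R = 56000/1660000000 = 33.7349 μs; 4 hops → 134.94 μs.
Propagation delays (d/s per hop): 0.0323529, 17.5, 0.0387755, 0.0477 μs; sum = 17.6188 μs.
Processing at 3 router(s): 3 × 0.42 ms = 1260 μs.
End-to-end = 1413 μs.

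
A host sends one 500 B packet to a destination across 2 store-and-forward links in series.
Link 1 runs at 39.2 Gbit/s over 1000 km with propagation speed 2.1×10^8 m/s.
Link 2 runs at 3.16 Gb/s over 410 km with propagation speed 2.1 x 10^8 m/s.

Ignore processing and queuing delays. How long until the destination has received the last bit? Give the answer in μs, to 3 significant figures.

6720 μs

L = 500 × 8 = 4000 bits.
Transmission delays (L/R per hop): 0.102041, 1.26582 μs; sum = 1.36786 μs.
Propagation delays (d/s per hop): 4761.9, 1952.38 μs; sum = 6714.29 μs.
End-to-end = 6720 μs.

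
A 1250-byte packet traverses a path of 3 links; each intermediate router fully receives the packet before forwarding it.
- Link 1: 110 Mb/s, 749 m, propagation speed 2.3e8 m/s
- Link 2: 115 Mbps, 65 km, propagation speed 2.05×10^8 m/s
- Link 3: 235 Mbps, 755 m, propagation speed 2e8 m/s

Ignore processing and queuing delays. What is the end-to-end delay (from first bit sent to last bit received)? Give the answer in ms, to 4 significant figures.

L = 1250 × 8 = 10000 bits.
Transmission delays (L/R per hop): 0.0909091, 0.0869565, 0.0425532 ms; sum = 0.220419 ms.
Propagation delays (d/s per hop): 0.00325652, 0.317073, 0.003775 ms; sum = 0.324105 ms.
End-to-end = 0.5445 ms.

0.5445 ms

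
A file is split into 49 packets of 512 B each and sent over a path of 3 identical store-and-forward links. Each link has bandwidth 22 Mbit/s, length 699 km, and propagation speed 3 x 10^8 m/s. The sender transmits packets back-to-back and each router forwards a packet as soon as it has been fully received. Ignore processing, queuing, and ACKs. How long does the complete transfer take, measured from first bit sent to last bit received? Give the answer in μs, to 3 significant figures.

16500 μs

Per-hop transmission t_tx = L/R = 4096/22000000 = 186.182 μs.
Per-hop propagation t_prop = 699000/300000000 = 2330 μs.
Pipeline fill: first packet needs 3·t_tx to clear all hops; remaining 48 packets each add one t_tx.
Total = (3+49-1)·t_tx + 3·t_prop = 51·186.182 + 3·2330 = 16500 μs.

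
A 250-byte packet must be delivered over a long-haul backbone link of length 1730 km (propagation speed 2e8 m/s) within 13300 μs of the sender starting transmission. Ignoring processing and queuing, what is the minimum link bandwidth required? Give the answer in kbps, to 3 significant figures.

430 kbps

L = 2000 bits.
Propagation delay = 1730000 / 200000000 = 8650 μs.
Transmission budget = 13300 − 8650 = 4650 μs.
R ≥ L / t_tx = 2000 bits / 0.00465 s = 430 kbps.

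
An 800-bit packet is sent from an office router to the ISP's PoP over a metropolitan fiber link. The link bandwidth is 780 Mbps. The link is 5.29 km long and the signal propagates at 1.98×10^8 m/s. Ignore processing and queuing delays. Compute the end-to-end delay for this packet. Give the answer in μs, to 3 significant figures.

27.7 μs

Transmission delay = L/R = 800 / 780000000 = 1.02564 μs.
Propagation delay = d/s = 5290 m / 198000000 m/s = 26.7172 μs.
Total = 27.7 μs.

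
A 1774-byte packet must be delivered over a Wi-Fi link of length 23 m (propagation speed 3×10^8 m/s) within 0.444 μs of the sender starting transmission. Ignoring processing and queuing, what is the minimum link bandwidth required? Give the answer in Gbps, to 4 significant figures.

L = 14192 bits.
Propagation delay = 23 / 300000000 = 0.0766667 μs.
Transmission budget = 0.444 − 0.0766667 = 0.367333 μs.
R ≥ L / t_tx = 14192 bits / 3.67333e-07 s = 38.64 Gbps.

38.64 Gbps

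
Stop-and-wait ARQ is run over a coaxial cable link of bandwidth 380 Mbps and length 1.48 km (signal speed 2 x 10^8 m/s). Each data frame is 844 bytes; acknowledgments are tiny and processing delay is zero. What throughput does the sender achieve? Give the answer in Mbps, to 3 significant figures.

t_tx = L/R = 6752/380000000 = 1.77684e-05 s.
t_prop = 1480/200000000 = 7.4e-06 s; RTT = 1.48e-05 s.
Cycle = t_tx + RTT = 3.25684e-05 s.
Throughput = L / cycle = 6752 / 3.25684e-05 = 207 Mbps.

207 Mbps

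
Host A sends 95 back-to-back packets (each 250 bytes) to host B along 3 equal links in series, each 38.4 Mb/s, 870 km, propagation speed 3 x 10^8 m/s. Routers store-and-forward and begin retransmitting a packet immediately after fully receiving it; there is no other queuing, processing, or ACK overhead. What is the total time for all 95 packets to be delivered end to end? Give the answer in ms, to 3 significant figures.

13.8 ms

Per-hop transmission t_tx = L/R = 2000/38400000 = 0.0520833 ms.
Per-hop propagation t_prop = 870000/300000000 = 2.9 ms.
Pipeline fill: first packet needs 3·t_tx to clear all hops; remaining 94 packets each add one t_tx.
Total = (3+95-1)·t_tx + 3·t_prop = 97·0.0520833 + 3·2.9 = 13.8 ms.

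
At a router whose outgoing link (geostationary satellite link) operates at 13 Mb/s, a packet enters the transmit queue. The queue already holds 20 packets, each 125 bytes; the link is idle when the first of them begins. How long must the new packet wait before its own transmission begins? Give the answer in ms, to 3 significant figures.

1.54 ms

Each queued packet: L/R = 1000/13000000 = 0.0769231 ms.
20 queued → 1.53846 ms.
Queuing delay = 1.54 ms.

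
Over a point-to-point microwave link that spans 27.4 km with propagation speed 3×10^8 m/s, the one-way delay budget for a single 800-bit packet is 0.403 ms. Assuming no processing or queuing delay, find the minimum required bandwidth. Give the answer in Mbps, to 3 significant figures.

2.57 Mbps

Propagation delay = 27400 / 300000000 = 0.0913333 ms.
Transmission budget = 0.403 − 0.0913333 = 0.311667 ms.
R ≥ L / t_tx = 800 bits / 0.000311667 s = 2.57 Mbps.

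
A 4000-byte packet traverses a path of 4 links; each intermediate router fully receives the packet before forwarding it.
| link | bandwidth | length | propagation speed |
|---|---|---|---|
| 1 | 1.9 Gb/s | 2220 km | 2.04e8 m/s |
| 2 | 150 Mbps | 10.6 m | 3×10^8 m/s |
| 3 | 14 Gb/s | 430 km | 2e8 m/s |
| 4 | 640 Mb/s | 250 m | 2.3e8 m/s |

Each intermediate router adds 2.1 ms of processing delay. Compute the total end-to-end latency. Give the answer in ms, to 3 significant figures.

L = 4000 × 8 = 32000 bits.
Transmission delays (L/R per hop): 0.0168421, 0.213333, 0.00228571, 0.05 ms; sum = 0.282461 ms.
Propagation delays (d/s per hop): 10.8824, 3.53333e-05, 2.15, 0.00108696 ms; sum = 13.0335 ms.
Processing at 3 router(s): 3 × 2.1 ms = 6.3 ms.
End-to-end = 19.6 ms.

19.6 ms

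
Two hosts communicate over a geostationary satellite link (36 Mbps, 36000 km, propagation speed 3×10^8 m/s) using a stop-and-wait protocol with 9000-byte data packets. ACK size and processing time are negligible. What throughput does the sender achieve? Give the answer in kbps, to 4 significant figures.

297.5 kbps

t_tx = L/R = 72000/36000000 = 0.002 s.
t_prop = 36000000/300000000 = 0.12 s; RTT = 0.24 s.
Cycle = t_tx + RTT = 0.242 s.
Throughput = L / cycle = 72000 / 0.242 = 297.5 kbps.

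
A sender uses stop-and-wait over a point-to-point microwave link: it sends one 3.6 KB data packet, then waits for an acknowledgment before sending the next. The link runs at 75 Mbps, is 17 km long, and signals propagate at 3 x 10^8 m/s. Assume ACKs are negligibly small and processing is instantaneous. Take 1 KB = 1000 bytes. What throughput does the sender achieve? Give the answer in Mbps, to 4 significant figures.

57.91 Mbps

t_tx = L/R = 28800/75000000 = 0.000384 s.
t_prop = 17000/300000000 = 5.66667e-05 s; RTT = 0.000113333 s.
Cycle = t_tx + RTT = 0.000497333 s.
Throughput = L / cycle = 28800 / 0.000497333 = 57.91 Mbps.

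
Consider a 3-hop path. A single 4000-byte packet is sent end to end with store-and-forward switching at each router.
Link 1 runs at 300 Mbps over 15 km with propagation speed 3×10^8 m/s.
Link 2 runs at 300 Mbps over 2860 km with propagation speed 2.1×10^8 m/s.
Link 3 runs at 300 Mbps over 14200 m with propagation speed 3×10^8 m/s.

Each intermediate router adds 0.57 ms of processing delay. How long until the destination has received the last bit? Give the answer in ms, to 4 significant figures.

L = 4000 × 8 = 32000 bits.
Transmission delay per hop = L/R = 32000/300000000 = 0.106667 ms; 3 hops → 0.32 ms.
Propagation delays (d/s per hop): 0.05, 13.619, 0.0473333 ms; sum = 13.7164 ms.
Processing at 2 router(s): 2 × 0.57 ms = 1.14 ms.
End-to-end = 15.18 ms.

15.18 ms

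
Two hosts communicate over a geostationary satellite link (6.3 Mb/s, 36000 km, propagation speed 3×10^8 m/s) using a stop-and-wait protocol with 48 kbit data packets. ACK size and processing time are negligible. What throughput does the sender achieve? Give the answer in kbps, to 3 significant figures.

t_tx = L/R = 48000/6300000 = 0.00761905 s.
t_prop = 36000000/300000000 = 0.12 s; RTT = 0.24 s.
Cycle = t_tx + RTT = 0.247619 s.
Throughput = L / cycle = 48000 / 0.247619 = 194 kbps.

194 kbps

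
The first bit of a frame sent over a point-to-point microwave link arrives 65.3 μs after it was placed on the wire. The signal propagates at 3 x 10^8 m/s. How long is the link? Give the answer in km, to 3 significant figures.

19.6 km

d = s × t_prop = 300000000 × 6.53e-05 = 19.6 km.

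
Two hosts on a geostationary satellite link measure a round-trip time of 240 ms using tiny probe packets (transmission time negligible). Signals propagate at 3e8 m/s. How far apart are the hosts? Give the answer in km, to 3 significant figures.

36000 km

One-way propagation = RTT/2 = 120 ms.
d = s × t = 300000000 × 0.12 = 36000 km.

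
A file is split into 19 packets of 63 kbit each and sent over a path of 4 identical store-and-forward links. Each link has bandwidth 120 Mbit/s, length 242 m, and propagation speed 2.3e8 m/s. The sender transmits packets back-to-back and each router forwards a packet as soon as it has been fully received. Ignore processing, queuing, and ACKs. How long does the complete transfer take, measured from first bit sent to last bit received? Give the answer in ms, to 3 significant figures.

11.6 ms

Per-hop transmission t_tx = L/R = 63000/120000000 = 0.525 ms.
Per-hop propagation t_prop = 242/2.3e+08 = 0.00105217 ms.
Pipeline fill: first packet needs 4·t_tx to clear all hops; remaining 18 packets each add one t_tx.
Total = (4+19-1)·t_tx + 4·t_prop = 22·0.525 + 4·0.00105217 = 11.6 ms.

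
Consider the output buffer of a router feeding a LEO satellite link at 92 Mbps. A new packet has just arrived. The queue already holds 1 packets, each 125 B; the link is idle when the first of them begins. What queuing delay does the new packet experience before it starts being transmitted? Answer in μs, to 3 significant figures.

10.9 μs

Each queued packet: L/R = 1000/92000000 = 10.8696 μs.
1 queued → 10.8696 μs.
Queuing delay = 10.9 μs.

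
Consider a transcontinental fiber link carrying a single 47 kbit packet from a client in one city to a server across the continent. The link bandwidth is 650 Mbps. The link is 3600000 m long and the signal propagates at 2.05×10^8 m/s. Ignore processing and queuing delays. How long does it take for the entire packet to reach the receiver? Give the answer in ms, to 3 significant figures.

L = 47000 bits.
Transmission delay = L/R = 47000 / 650000000 = 0.0723077 ms.
Propagation delay = d/s = 3600000 m / 2.05e+08 m/s = 17.561 ms.
Total = 17.6 ms.

17.6 ms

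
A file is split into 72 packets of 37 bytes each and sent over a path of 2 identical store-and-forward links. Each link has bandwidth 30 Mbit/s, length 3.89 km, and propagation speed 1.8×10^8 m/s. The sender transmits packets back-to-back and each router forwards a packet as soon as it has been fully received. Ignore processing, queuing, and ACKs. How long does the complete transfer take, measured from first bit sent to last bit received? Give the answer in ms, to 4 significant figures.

0.7635 ms

Per-hop transmission t_tx = L/R = 296/30000000 = 0.00986667 ms.
Per-hop propagation t_prop = 3890/180000000 = 0.0216111 ms.
Pipeline fill: first packet needs 2·t_tx to clear all hops; remaining 71 packets each add one t_tx.
Total = (2+72-1)·t_tx + 2·t_prop = 73·0.00986667 + 2·0.0216111 = 0.7635 ms.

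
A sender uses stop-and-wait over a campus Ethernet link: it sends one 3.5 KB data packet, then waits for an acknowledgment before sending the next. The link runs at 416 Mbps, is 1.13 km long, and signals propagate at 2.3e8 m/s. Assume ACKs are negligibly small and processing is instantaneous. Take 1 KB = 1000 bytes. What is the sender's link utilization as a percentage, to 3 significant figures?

t_tx = L/R = 28000/416000000 = 6.73077e-05 s.
t_prop = 1130/2.3e+08 = 4.91304e-06 s; RTT = 9.82609e-06 s.
Cycle = t_tx + RTT = 7.71338e-05 s.
Utilization = t_tx / cycle = 6.73077e-05/7.71338e-05 = 87.3 %.

87.3 %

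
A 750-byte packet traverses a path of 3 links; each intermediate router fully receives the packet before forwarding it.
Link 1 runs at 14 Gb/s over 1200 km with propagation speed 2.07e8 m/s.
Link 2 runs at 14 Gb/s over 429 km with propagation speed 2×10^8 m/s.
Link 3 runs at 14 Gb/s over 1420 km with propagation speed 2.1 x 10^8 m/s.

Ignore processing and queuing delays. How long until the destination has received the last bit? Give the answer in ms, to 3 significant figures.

L = 750 × 8 = 6000 bits.
Transmission delay per hop = L/R = 6000/14000000000 = 0.000428571 ms; 3 hops → 0.00128571 ms.
Propagation delays (d/s per hop): 5.7971, 2.145, 6.7619 ms; sum = 14.704 ms.
End-to-end = 14.7 ms.

14.7 ms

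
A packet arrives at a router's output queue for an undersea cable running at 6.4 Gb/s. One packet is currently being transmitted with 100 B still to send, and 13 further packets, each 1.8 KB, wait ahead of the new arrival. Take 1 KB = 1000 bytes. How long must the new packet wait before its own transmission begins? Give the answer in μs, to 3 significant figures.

29.4 μs

Each queued packet: L/R = 14400/6400000000 = 2.25 μs.
13 queued → 29.25 μs.
Plus remaining 800 bits of current packet: 0.125 μs.
Queuing delay = 29.4 μs.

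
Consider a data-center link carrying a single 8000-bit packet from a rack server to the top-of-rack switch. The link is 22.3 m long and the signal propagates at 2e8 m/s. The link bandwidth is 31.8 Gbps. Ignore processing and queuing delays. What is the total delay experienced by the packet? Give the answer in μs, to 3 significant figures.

0.363 μs

Transmission delay = L/R = 8000 / 31800000000 = 0.251572 μs.
Propagation delay = d/s = 22.3 m / 200000000 m/s = 0.1115 μs.
Total = 0.363 μs.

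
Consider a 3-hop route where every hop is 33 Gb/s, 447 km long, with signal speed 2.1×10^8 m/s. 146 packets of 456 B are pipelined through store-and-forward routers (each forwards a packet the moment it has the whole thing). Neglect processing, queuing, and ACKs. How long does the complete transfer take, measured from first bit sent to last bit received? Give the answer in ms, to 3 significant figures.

Per-hop transmission t_tx = L/R = 3648/33000000000 = 0.000110545 ms.
Per-hop propagation t_prop = 447000/210000000 = 2.12857 ms.
Pipeline fill: first packet needs 3·t_tx to clear all hops; remaining 145 packets each add one t_tx.
Total = (3+146-1)·t_tx + 3·t_prop = 148·0.000110545 + 3·2.12857 = 6.40 ms.

6.40 ms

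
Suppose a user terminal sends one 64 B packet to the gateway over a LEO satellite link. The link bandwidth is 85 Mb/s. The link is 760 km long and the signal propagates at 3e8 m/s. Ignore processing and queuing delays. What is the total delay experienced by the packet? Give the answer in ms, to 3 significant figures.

L = 64 × 8 = 512 bits.
Transmission delay = L/R = 512 / 85000000 = 0.00602353 ms.
Propagation delay = d/s = 760000 m / 300000000 m/s = 2.53333 ms.
Total = 2.54 ms.

2.54 ms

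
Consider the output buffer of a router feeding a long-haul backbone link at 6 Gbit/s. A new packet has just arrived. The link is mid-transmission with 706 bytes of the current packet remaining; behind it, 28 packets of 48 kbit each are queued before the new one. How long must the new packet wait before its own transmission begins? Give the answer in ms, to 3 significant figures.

Each queued packet: L/R = 48000/6000000000 = 0.008 ms.
28 queued → 0.224 ms.
Plus remaining 5648 bits of current packet: 0.000941333 ms.
Queuing delay = 0.225 ms.

0.225 ms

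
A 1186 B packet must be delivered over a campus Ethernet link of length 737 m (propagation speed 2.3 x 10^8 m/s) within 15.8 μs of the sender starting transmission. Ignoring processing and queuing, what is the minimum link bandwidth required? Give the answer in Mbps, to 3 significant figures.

753 Mbps

L = 9488 bits.
Propagation delay = 737 / 2.3e+08 = 3.20435 μs.
Transmission budget = 15.8 − 3.20435 = 12.5957 μs.
R ≥ L / t_tx = 9488 bits / 1.25957e-05 s = 753 Mbps.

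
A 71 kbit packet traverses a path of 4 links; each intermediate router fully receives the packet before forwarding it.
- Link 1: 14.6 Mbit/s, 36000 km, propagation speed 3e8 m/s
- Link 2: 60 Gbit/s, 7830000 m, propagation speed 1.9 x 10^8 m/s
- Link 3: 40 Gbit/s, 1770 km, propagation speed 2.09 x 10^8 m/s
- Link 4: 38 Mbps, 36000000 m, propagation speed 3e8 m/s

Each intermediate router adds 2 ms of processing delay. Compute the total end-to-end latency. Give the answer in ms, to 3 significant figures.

302 ms

L = 71000 bits.
Transmission delays (L/R per hop): 4.86301, 0.00118333, 0.001775, 1.86842 ms; sum = 6.73439 ms.
Propagation delays (d/s per hop): 120, 41.2105, 8.4689, 120 ms; sum = 289.679 ms.
Processing at 3 router(s): 3 × 2 ms = 6 ms.
End-to-end = 302 ms.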